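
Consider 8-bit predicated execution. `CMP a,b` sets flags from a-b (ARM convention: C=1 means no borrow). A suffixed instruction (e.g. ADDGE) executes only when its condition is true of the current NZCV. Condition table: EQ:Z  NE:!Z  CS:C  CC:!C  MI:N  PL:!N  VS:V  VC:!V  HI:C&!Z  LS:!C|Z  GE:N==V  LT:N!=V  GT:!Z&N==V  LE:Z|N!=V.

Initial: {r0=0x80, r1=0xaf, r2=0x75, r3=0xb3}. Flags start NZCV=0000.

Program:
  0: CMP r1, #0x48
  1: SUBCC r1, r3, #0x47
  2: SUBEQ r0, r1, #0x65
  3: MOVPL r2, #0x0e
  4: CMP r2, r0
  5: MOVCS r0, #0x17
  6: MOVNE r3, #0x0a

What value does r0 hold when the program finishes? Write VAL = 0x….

0: ✓ CMP  NZCV=0011
1: · SUBCC
2: · SUBEQ
3: ✓ MOVPL  r2←0x0e
4: ✓ CMP  NZCV=1001
5: · MOVCS
6: ✓ MOVNE  r3←0x0a

VAL = 0x80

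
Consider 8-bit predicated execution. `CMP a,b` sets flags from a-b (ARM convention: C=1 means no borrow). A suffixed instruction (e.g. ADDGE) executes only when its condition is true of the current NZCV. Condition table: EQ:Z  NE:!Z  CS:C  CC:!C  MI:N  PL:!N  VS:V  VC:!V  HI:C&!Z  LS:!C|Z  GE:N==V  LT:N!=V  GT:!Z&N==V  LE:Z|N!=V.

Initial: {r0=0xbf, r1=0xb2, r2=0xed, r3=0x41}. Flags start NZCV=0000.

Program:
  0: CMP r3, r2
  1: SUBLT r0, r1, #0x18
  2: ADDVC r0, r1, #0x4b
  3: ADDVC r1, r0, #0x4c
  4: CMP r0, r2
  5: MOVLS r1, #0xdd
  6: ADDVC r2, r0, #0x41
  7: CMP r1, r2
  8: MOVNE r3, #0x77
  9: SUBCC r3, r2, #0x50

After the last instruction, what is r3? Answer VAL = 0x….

0: ✓ CMP  NZCV=0000
1: · SUBLT
2: ✓ ADDVC  r0←0xfd
3: ✓ ADDVC  r1←0x49
4: ✓ CMP  NZCV=0010
5: · MOVLS
6: ✓ ADDVC  r2←0x3e
7: ✓ CMP  NZCV=0010
8: ✓ MOVNE  r3←0x77
9: · SUBCC

VAL = 0x77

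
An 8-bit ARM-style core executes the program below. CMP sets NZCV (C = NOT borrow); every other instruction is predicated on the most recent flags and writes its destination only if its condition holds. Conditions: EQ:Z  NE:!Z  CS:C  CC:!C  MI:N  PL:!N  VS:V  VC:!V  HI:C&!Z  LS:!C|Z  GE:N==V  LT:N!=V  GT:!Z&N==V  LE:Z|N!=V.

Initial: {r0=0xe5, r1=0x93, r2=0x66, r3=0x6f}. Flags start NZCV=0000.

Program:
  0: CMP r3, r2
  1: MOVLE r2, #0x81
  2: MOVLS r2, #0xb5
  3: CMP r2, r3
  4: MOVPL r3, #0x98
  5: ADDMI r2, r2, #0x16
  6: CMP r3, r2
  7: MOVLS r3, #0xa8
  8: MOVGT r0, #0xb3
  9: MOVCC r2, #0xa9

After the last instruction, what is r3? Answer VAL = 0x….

[0] flags=0010 → (cmp)
[1] flags=0010 LE?F → skip
[2] flags=0010 LS?F → skip
[3] flags=1000 → (cmp)
[4] flags=1000 PL?F → skip
[5] flags=1000 MI?T → r2=0x7c
[6] flags=1000 → (cmp)
[7] flags=1000 LS?T → r3=0xa8
[8] flags=1000 GT?F → skip
[9] flags=1000 CC?T → r2=0xa9

VAL = 0xa8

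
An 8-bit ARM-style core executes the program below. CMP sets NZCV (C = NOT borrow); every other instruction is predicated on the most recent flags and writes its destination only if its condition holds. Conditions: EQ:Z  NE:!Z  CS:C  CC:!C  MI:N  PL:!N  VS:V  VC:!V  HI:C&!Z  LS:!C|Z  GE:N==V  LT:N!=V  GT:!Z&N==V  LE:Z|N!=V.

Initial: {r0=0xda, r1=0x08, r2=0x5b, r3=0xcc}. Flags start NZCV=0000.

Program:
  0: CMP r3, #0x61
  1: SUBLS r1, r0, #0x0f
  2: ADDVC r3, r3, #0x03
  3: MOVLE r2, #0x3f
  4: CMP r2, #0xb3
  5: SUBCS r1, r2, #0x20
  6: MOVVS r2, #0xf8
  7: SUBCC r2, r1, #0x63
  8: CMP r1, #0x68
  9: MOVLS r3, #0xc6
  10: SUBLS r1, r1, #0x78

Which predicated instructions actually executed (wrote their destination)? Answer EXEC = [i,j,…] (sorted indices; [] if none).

EXEC = [3,6,7,9,10]

[0] flags=0011 → (cmp)
[1] flags=0011 LS?F → skip
[2] flags=0011 VC?F → skip
[3] flags=0011 LE?T → r2=0x3f
[4] flags=1001 → (cmp)
[5] flags=1001 CS?F → skip
[6] flags=1001 VS?T → r2=0xf8
[7] flags=1001 CC?T → r2=0xa5
[8] flags=1000 → (cmp)
[9] flags=1000 LS?T → r3=0xc6
[10] flags=1000 LS?T → r1=0x90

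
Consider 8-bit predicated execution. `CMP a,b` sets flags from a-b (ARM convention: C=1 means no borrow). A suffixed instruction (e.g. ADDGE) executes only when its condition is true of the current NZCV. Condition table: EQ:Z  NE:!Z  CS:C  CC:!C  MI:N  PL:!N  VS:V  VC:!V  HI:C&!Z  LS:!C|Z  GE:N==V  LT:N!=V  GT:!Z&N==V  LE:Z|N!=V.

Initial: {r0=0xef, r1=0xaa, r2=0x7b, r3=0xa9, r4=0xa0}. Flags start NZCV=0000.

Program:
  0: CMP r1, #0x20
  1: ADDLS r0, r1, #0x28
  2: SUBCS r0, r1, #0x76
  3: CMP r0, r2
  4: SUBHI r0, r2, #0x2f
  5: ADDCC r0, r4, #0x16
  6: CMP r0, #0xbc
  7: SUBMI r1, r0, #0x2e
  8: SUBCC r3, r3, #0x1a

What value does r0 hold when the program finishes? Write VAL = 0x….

VAL = 0xb6

[0] flags=1010 → (cmp)
[1] flags=1010 LS?F → skip
[2] flags=1010 CS?T → r0=0x34
[3] flags=1000 → (cmp)
[4] flags=1000 HI?F → skip
[5] flags=1000 CC?T → r0=0xb6
[6] flags=1000 → (cmp)
[7] flags=1000 MI?T → r1=0x88
[8] flags=1000 CC?T → r3=0x8f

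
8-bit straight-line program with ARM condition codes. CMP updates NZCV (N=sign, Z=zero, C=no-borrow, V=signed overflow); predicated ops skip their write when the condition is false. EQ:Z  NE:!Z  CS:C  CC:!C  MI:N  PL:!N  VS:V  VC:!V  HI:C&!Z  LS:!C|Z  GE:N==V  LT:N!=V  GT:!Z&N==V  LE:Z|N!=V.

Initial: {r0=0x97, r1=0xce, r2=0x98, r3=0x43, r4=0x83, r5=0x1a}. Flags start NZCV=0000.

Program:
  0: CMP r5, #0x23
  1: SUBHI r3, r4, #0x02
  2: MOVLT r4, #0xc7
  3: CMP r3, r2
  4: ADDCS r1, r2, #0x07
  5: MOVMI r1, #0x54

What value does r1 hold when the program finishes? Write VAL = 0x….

[0] flags=1000 → (cmp)
[1] flags=1000 HI?F → skip
[2] flags=1000 LT?T → r4=0xc7
[3] flags=1001 → (cmp)
[4] flags=1001 CS?F → skip
[5] flags=1001 MI?T → r1=0x54

VAL = 0x54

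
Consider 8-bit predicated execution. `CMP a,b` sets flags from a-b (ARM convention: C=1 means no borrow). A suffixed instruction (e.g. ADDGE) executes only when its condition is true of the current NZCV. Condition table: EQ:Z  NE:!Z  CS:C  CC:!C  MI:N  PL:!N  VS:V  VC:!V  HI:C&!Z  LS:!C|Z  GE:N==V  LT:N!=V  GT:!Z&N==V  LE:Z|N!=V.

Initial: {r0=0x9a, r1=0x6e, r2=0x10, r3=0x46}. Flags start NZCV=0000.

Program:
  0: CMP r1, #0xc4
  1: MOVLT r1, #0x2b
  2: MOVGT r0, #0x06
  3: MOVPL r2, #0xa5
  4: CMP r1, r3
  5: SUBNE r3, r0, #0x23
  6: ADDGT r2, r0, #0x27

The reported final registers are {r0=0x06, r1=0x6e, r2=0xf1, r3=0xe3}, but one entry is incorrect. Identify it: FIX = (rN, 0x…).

0: ✓ CMP  NZCV=1001
1: · MOVLT
2: ✓ MOVGT  r0←0x06
3: · MOVPL
4: ✓ CMP  NZCV=0010
5: ✓ SUBNE  r3←0xe3
6: ✓ ADDGT  r2←0x2d

FIX = (r2, 0x2d)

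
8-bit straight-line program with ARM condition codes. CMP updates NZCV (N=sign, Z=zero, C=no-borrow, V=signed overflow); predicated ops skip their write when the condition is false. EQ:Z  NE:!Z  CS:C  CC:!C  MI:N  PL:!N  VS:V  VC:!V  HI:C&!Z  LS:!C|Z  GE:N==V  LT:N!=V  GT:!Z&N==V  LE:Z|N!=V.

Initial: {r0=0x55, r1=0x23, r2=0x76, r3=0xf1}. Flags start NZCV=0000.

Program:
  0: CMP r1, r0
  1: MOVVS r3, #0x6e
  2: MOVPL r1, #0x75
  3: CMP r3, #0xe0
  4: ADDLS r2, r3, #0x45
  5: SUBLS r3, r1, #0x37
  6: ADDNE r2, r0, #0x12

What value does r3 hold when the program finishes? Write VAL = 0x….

0: ✓ CMP  NZCV=1000
1: · MOVVS
2: · MOVPL
3: ✓ CMP  NZCV=0010
4: · ADDLS
5: · SUBLS
6: ✓ ADDNE  r2←0x67

VAL = 0xf1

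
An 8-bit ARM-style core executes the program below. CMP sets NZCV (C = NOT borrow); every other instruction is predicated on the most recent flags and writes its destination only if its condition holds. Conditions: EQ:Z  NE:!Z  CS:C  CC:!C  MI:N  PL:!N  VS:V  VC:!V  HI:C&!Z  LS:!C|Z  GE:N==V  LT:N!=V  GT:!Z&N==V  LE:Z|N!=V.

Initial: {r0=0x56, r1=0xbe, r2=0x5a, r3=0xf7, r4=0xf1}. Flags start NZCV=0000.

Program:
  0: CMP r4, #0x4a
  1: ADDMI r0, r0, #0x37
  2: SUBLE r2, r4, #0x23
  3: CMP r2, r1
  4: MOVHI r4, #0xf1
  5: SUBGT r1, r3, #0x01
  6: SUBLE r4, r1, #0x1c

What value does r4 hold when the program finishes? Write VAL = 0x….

VAL = 0xf1

[0] flags=1010 → (cmp)
[1] flags=1010 MI?T → r0=0x8d
[2] flags=1010 LE?T → r2=0xce
[3] flags=0010 → (cmp)
[4] flags=0010 HI?T → r4=0xf1
[5] flags=0010 GT?T → r1=0xf6
[6] flags=0010 LE?F → skip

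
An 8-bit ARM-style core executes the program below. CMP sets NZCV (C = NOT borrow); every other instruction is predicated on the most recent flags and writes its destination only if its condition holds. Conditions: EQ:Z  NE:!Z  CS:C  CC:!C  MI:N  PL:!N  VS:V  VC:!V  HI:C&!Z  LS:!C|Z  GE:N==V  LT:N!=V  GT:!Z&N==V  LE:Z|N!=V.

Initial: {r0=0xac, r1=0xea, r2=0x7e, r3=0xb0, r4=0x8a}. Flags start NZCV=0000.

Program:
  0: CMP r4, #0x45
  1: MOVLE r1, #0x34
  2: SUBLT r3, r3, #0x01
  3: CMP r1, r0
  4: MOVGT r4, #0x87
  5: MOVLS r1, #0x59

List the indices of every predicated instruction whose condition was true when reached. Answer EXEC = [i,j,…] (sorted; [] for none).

EXEC = [1,2,4,5]

[0] flags=0011 → (cmp)
[1] flags=0011 LE?T → r1=0x34
[2] flags=0011 LT?T → r3=0xaf
[3] flags=1001 → (cmp)
[4] flags=1001 GT?T → r4=0x87
[5] flags=1001 LS?T → r1=0x59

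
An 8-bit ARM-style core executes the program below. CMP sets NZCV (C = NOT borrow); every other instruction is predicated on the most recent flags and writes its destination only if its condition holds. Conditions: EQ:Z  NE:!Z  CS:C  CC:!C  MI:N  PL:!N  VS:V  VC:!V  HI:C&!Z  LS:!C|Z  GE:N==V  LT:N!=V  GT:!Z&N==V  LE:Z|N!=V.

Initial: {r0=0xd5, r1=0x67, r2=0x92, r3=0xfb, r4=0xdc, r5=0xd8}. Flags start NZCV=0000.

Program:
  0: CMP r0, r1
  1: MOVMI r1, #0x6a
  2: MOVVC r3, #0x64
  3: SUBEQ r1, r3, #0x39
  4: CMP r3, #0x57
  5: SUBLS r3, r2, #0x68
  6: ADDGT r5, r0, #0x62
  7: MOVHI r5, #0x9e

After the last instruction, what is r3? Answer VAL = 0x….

VAL = 0xfb

0: ✓ CMP  NZCV=0011
1: · MOVMI
2: · MOVVC
3: · SUBEQ
4: ✓ CMP  NZCV=1010
5: · SUBLS
6: · ADDGT
7: ✓ MOVHI  r5←0x9e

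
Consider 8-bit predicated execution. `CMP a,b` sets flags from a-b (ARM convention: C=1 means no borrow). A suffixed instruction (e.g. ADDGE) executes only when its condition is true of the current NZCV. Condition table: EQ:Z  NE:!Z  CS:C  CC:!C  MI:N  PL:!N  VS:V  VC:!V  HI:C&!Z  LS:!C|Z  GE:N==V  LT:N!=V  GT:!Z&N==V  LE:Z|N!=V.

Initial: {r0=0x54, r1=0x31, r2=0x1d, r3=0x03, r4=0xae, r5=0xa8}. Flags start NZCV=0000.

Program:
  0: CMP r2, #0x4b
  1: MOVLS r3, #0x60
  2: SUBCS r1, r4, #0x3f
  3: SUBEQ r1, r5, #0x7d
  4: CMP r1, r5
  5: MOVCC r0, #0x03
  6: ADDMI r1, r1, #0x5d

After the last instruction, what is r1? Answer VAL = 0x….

0: ✓ CMP  NZCV=1000
1: ✓ MOVLS  r3←0x60
2: · SUBCS
3: · SUBEQ
4: ✓ CMP  NZCV=1001
5: ✓ MOVCC  r0←0x03
6: ✓ ADDMI  r1←0x8e

VAL = 0x8e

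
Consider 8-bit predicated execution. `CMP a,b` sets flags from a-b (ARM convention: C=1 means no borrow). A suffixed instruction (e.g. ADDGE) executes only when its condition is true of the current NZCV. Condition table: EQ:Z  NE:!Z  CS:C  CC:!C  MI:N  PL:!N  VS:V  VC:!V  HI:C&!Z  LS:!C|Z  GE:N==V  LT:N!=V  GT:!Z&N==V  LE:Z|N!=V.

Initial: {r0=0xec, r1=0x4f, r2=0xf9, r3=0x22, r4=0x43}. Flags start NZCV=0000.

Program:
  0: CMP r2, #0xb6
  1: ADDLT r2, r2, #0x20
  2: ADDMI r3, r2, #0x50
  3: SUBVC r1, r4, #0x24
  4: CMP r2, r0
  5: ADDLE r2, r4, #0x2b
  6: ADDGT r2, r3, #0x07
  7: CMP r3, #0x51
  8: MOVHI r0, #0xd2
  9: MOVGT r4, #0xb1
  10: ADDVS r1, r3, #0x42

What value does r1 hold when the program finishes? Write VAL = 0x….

[0] flags=0010 → (cmp)
[1] flags=0010 LT?F → skip
[2] flags=0010 MI?F → skip
[3] flags=0010 VC?T → r1=0x1f
[4] flags=0010 → (cmp)
[5] flags=0010 LE?F → skip
[6] flags=0010 GT?T → r2=0x29
[7] flags=1000 → (cmp)
[8] flags=1000 HI?F → skip
[9] flags=1000 GT?F → skip
[10] flags=1000 VS?F → skip

VAL = 0x1f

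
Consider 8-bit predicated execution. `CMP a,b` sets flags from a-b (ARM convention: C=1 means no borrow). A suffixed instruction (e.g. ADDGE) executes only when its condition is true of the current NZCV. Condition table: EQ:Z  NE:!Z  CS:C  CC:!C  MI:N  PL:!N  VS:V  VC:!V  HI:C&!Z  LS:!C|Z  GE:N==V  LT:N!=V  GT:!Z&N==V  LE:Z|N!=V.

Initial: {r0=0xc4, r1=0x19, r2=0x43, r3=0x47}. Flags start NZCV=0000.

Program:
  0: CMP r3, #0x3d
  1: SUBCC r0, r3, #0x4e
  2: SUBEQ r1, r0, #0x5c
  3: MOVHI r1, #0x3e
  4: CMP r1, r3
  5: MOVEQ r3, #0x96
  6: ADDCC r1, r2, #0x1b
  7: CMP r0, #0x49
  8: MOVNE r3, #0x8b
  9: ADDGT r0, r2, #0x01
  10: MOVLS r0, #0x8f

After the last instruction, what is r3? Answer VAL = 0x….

VAL = 0x8b

[0] flags=0010 → (cmp)
[1] flags=0010 CC?F → skip
[2] flags=0010 EQ?F → skip
[3] flags=0010 HI?T → r1=0x3e
[4] flags=1000 → (cmp)
[5] flags=1000 EQ?F → skip
[6] flags=1000 CC?T → r1=0x5e
[7] flags=0011 → (cmp)
[8] flags=0011 NE?T → r3=0x8b
[9] flags=0011 GT?F → skip
[10] flags=0011 LS?F → skip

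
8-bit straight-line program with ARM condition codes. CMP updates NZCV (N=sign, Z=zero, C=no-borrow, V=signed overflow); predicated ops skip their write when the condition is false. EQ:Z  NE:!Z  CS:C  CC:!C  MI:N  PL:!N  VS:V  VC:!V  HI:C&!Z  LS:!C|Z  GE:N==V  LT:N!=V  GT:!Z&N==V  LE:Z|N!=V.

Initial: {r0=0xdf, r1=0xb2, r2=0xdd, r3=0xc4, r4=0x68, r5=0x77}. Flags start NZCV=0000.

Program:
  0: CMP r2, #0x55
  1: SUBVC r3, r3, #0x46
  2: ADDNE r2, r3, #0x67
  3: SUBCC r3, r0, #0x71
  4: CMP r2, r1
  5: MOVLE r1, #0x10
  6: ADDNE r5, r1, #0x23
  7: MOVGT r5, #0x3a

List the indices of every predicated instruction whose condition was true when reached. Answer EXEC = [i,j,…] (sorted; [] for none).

EXEC = [1,2,6,7]

0: ✓ CMP  NZCV=1010
1: ✓ SUBVC  r3←0x7e
2: ✓ ADDNE  r2←0xe5
3: · SUBCC
4: ✓ CMP  NZCV=0010
5: · MOVLE
6: ✓ ADDNE  r5←0xd5
7: ✓ MOVGT  r5←0x3a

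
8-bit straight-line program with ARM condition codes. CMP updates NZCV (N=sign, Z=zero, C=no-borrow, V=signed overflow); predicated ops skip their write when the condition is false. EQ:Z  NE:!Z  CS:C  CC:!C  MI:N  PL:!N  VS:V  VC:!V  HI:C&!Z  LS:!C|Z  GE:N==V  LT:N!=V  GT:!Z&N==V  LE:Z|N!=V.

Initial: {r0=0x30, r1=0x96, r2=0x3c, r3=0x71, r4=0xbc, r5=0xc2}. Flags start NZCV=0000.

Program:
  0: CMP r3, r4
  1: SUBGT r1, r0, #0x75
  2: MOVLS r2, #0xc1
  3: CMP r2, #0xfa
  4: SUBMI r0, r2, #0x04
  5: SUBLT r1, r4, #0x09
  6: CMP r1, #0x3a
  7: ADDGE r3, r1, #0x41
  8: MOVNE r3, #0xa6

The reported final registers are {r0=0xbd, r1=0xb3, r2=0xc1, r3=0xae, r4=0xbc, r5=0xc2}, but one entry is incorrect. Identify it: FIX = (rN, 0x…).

[0] flags=1001 → (cmp)
[1] flags=1001 GT?T → r1=0xbb
[2] flags=1001 LS?T → r2=0xc1
[3] flags=1000 → (cmp)
[4] flags=1000 MI?T → r0=0xbd
[5] flags=1000 LT?T → r1=0xb3
[6] flags=0011 → (cmp)
[7] flags=0011 GE?F → skip
[8] flags=0011 NE?T → r3=0xa6

FIX = (r3, 0xa6)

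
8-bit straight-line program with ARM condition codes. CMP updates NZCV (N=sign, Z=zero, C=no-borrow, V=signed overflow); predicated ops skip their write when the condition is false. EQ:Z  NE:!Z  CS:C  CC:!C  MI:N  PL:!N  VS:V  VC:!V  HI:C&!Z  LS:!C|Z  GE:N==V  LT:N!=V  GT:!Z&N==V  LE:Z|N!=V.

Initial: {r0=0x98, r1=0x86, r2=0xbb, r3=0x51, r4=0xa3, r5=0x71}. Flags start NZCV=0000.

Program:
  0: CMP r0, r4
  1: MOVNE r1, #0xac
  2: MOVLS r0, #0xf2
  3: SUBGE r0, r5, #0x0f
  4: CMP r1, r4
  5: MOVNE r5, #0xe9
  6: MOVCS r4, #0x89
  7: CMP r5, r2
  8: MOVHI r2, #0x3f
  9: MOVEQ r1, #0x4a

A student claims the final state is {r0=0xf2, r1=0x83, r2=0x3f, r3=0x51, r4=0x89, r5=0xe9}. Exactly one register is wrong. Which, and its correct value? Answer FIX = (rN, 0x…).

FIX = (r1, 0xac)

0: ✓ CMP  NZCV=1000
1: ✓ MOVNE  r1←0xac
2: ✓ MOVLS  r0←0xf2
3: · SUBGE
4: ✓ CMP  NZCV=0010
5: ✓ MOVNE  r5←0xe9
6: ✓ MOVCS  r4←0x89
7: ✓ CMP  NZCV=0010
8: ✓ MOVHI  r2←0x3f
9: · MOVEQ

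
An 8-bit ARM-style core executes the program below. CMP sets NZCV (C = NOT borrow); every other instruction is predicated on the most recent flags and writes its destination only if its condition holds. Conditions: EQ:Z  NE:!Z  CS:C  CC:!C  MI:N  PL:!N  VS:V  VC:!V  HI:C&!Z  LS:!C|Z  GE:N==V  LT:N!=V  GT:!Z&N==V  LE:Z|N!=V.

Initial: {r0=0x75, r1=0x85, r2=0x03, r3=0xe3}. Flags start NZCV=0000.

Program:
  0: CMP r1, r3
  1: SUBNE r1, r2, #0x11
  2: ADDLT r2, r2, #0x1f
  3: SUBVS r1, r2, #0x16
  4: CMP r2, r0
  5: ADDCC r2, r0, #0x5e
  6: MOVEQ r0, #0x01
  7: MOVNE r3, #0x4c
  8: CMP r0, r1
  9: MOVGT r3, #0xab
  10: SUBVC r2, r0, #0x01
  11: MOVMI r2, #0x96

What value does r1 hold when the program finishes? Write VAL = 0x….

[0] flags=1000 → (cmp)
[1] flags=1000 NE?T → r1=0xf2
[2] flags=1000 LT?T → r2=0x22
[3] flags=1000 VS?F → skip
[4] flags=1000 → (cmp)
[5] flags=1000 CC?T → r2=0xd3
[6] flags=1000 EQ?F → skip
[7] flags=1000 NE?T → r3=0x4c
[8] flags=1001 → (cmp)
[9] flags=1001 GT?T → r3=0xab
[10] flags=1001 VC?F → skip
[11] flags=1001 MI?T → r2=0x96

VAL = 0xf2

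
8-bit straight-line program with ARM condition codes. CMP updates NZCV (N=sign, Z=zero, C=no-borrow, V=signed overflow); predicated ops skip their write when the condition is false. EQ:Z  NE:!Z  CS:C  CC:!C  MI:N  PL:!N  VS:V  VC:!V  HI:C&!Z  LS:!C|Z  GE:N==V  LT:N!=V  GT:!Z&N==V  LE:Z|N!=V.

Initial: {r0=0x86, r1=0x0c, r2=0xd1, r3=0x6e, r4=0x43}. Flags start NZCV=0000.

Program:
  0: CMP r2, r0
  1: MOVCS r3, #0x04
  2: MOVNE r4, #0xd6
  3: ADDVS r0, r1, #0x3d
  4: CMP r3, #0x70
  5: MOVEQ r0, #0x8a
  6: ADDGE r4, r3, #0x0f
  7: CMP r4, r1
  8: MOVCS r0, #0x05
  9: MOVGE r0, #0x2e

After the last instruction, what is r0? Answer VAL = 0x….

VAL = 0x05

[0] flags=0010 → (cmp)
[1] flags=0010 CS?T → r3=0x04
[2] flags=0010 NE?T → r4=0xd6
[3] flags=0010 VS?F → skip
[4] flags=1000 → (cmp)
[5] flags=1000 EQ?F → skip
[6] flags=1000 GE?F → skip
[7] flags=1010 → (cmp)
[8] flags=1010 CS?T → r0=0x05
[9] flags=1010 GE?F → skip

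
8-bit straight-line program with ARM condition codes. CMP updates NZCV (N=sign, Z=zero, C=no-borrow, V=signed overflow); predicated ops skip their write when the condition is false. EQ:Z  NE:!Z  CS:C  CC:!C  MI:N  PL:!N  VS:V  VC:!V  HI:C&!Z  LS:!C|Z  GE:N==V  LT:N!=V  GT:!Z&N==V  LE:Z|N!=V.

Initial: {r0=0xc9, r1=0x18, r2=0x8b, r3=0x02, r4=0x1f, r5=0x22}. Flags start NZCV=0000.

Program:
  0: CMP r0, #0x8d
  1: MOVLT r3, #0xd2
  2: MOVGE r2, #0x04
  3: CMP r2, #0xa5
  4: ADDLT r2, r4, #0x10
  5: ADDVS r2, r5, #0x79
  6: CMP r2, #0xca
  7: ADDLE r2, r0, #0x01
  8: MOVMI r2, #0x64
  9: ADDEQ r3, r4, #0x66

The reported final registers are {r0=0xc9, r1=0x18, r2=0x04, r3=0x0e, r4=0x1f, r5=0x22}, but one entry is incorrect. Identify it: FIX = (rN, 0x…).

FIX = (r3, 0x02)

[0] flags=0010 → (cmp)
[1] flags=0010 LT?F → skip
[2] flags=0010 GE?T → r2=0x04
[3] flags=0000 → (cmp)
[4] flags=0000 LT?F → skip
[5] flags=0000 VS?F → skip
[6] flags=0000 → (cmp)
[7] flags=0000 LE?F → skip
[8] flags=0000 MI?F → skip
[9] flags=0000 EQ?F → skip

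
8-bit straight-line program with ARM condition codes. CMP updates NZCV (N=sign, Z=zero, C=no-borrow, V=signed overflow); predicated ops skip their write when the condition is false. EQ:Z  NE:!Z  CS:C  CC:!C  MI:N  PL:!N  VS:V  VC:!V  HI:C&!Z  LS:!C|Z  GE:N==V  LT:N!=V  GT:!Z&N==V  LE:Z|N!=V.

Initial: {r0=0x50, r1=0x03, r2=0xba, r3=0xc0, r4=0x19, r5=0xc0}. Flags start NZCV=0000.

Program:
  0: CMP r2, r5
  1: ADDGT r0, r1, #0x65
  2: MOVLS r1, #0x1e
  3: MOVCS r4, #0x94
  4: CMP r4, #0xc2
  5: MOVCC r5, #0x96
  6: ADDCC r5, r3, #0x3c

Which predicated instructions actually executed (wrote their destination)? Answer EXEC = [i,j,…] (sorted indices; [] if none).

EXEC = [2,5,6]

0: ✓ CMP  NZCV=1000
1: · ADDGT
2: ✓ MOVLS  r1←0x1e
3: · MOVCS
4: ✓ CMP  NZCV=0000
5: ✓ MOVCC  r5←0x96
6: ✓ ADDCC  r5←0xfc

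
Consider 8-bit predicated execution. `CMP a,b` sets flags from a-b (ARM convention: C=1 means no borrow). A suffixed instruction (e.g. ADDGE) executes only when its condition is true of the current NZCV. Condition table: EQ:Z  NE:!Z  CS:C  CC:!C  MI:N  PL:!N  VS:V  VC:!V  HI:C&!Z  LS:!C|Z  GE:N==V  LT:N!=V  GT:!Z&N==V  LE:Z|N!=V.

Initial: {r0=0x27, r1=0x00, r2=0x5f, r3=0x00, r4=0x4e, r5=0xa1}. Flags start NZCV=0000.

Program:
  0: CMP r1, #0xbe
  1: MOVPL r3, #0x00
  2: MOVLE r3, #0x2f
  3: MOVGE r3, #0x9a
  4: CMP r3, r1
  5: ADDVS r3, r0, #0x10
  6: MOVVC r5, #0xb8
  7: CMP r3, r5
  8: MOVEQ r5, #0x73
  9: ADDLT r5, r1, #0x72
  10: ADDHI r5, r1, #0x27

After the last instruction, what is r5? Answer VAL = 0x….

[0] flags=0000 → (cmp)
[1] flags=0000 PL?T → r3=0x00
[2] flags=0000 LE?F → skip
[3] flags=0000 GE?T → r3=0x9a
[4] flags=1010 → (cmp)
[5] flags=1010 VS?F → skip
[6] flags=1010 VC?T → r5=0xb8
[7] flags=1000 → (cmp)
[8] flags=1000 EQ?F → skip
[9] flags=1000 LT?T → r5=0x72
[10] flags=1000 HI?F → skip

VAL = 0x72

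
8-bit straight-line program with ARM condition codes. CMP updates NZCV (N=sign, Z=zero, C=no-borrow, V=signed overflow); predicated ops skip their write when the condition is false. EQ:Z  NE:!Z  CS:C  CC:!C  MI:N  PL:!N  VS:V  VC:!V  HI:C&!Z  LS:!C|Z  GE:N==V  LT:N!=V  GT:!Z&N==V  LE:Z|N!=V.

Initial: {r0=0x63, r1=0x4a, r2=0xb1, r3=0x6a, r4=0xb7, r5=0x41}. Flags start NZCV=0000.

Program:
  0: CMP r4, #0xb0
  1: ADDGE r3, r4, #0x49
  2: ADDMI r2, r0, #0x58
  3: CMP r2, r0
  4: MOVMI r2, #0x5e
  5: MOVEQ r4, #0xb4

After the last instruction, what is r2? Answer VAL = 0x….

VAL = 0xb1

[0] flags=0010 → (cmp)
[1] flags=0010 GE?T → r3=0x00
[2] flags=0010 MI?F → skip
[3] flags=0011 → (cmp)
[4] flags=0011 MI?F → skip
[5] flags=0011 EQ?F → skip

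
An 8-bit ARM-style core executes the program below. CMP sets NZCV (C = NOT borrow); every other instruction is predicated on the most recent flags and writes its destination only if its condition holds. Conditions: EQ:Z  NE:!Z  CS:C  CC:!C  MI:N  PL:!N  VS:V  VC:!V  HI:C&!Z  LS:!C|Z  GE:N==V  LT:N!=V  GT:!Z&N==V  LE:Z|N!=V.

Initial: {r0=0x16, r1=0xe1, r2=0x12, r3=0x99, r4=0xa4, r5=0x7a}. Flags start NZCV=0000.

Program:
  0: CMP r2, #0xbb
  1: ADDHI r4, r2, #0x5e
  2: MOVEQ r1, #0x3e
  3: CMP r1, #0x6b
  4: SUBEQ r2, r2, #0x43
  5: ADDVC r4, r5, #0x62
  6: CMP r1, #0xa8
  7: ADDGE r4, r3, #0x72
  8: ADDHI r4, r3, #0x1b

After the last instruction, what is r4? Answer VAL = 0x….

[0] flags=0000 → (cmp)
[1] flags=0000 HI?F → skip
[2] flags=0000 EQ?F → skip
[3] flags=0011 → (cmp)
[4] flags=0011 EQ?F → skip
[5] flags=0011 VC?F → skip
[6] flags=0010 → (cmp)
[7] flags=0010 GE?T → r4=0x0b
[8] flags=0010 HI?T → r4=0xb4

VAL = 0xb4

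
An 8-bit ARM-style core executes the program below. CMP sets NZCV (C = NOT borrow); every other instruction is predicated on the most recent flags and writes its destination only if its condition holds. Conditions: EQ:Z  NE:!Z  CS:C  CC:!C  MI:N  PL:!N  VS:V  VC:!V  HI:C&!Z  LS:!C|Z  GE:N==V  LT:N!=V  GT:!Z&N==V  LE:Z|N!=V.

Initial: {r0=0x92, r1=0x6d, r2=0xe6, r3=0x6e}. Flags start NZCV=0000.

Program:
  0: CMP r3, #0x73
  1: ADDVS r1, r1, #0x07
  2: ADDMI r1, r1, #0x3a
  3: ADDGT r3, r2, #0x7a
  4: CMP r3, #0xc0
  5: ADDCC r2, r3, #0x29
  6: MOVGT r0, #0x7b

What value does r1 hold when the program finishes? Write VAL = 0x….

VAL = 0xa7

[0] flags=1000 → (cmp)
[1] flags=1000 VS?F → skip
[2] flags=1000 MI?T → r1=0xa7
[3] flags=1000 GT?F → skip
[4] flags=1001 → (cmp)
[5] flags=1001 CC?T → r2=0x97
[6] flags=1001 GT?T → r0=0x7b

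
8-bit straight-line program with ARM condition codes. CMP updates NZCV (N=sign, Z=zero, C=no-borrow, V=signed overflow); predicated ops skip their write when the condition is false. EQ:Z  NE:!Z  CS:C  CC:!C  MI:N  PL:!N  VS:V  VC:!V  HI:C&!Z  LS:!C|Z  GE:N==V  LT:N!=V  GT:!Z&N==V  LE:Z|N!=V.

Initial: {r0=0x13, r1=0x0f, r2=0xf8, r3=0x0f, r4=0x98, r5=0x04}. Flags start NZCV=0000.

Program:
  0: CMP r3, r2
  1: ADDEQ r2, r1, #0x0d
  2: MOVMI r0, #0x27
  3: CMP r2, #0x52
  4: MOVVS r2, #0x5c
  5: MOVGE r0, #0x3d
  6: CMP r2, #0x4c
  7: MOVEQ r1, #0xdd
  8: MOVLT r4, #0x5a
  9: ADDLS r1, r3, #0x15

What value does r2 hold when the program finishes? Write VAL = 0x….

[0] flags=0000 → (cmp)
[1] flags=0000 EQ?F → skip
[2] flags=0000 MI?F → skip
[3] flags=1010 → (cmp)
[4] flags=1010 VS?F → skip
[5] flags=1010 GE?F → skip
[6] flags=1010 → (cmp)
[7] flags=1010 EQ?F → skip
[8] flags=1010 LT?T → r4=0x5a
[9] flags=1010 LS?F → skip

VAL = 0xf8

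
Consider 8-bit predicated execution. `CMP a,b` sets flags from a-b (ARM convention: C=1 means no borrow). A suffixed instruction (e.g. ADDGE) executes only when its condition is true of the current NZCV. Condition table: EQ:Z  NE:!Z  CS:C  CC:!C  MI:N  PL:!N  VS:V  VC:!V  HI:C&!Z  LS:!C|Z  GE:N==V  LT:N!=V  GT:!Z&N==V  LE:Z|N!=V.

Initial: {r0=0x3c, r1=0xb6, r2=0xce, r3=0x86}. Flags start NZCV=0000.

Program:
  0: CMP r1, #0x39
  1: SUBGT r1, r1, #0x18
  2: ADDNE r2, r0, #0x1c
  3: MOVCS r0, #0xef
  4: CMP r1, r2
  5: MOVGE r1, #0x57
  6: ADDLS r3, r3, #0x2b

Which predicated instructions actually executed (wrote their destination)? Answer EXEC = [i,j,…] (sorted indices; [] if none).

EXEC = [2,3]

[0] flags=0011 → (cmp)
[1] flags=0011 GT?F → skip
[2] flags=0011 NE?T → r2=0x58
[3] flags=0011 CS?T → r0=0xef
[4] flags=0011 → (cmp)
[5] flags=0011 GE?F → skip
[6] flags=0011 LS?F → skip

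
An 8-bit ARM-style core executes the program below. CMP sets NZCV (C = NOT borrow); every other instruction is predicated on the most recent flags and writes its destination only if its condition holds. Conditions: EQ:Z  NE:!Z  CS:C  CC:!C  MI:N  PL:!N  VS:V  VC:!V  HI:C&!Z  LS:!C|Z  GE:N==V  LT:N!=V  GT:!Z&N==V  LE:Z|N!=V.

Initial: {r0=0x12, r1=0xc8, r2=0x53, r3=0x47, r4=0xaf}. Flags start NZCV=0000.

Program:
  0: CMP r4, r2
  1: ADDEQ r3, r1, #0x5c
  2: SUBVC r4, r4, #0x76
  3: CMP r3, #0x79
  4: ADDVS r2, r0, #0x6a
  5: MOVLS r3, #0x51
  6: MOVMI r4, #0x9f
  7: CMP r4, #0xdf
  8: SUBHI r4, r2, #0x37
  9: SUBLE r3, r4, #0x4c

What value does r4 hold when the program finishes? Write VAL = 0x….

VAL = 0x9f

[0] flags=0011 → (cmp)
[1] flags=0011 EQ?F → skip
[2] flags=0011 VC?F → skip
[3] flags=1000 → (cmp)
[4] flags=1000 VS?F → skip
[5] flags=1000 LS?T → r3=0x51
[6] flags=1000 MI?T → r4=0x9f
[7] flags=1000 → (cmp)
[8] flags=1000 HI?F → skip
[9] flags=1000 LE?T → r3=0x53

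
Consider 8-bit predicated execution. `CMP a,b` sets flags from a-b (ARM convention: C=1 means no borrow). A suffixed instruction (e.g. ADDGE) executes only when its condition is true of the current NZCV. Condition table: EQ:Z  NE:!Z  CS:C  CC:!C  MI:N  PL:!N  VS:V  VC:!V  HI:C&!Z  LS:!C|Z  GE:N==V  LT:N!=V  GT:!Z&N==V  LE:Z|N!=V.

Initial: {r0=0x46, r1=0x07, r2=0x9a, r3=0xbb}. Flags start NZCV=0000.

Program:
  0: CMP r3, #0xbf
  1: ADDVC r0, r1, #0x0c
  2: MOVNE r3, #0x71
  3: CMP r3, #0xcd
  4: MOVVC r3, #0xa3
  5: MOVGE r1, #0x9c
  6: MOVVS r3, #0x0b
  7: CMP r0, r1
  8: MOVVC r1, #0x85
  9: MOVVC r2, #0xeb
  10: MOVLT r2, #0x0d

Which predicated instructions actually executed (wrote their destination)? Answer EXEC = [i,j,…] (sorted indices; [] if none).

[0] flags=1000 → (cmp)
[1] flags=1000 VC?T → r0=0x13
[2] flags=1000 NE?T → r3=0x71
[3] flags=1001 → (cmp)
[4] flags=1001 VC?F → skip
[5] flags=1001 GE?T → r1=0x9c
[6] flags=1001 VS?T → r3=0x0b
[7] flags=0000 → (cmp)
[8] flags=0000 VC?T → r1=0x85
[9] flags=0000 VC?T → r2=0xeb
[10] flags=0000 LT?F → skip

EXEC = [1,2,5,6,8,9]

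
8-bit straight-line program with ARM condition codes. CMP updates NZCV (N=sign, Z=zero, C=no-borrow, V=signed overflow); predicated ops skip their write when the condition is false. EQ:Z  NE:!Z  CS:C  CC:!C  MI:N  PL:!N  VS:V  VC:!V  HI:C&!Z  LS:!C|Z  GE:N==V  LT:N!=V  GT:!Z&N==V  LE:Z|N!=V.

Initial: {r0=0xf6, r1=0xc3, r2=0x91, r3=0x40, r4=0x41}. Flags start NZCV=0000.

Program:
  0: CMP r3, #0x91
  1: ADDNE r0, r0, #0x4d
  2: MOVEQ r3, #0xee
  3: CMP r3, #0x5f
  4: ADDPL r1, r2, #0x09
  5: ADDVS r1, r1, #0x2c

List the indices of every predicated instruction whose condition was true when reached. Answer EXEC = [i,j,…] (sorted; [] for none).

0: ✓ CMP  NZCV=1001
1: ✓ ADDNE  r0←0x43
2: · MOVEQ
3: ✓ CMP  NZCV=1000
4: · ADDPL
5: · ADDVS

EXEC = [1]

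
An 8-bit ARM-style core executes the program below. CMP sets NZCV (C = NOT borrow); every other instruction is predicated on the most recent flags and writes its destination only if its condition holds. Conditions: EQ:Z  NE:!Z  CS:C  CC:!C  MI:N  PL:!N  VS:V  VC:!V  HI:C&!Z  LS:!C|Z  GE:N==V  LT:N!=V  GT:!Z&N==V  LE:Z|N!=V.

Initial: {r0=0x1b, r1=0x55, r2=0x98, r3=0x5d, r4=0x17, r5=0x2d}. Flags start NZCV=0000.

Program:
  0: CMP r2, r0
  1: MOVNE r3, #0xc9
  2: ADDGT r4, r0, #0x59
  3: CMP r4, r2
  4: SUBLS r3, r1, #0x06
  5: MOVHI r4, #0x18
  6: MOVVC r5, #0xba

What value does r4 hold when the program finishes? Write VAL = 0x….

[0] flags=0011 → (cmp)
[1] flags=0011 NE?T → r3=0xc9
[2] flags=0011 GT?F → skip
[3] flags=0000 → (cmp)
[4] flags=0000 LS?T → r3=0x4f
[5] flags=0000 HI?F → skip
[6] flags=0000 VC?T → r5=0xba

VAL = 0x17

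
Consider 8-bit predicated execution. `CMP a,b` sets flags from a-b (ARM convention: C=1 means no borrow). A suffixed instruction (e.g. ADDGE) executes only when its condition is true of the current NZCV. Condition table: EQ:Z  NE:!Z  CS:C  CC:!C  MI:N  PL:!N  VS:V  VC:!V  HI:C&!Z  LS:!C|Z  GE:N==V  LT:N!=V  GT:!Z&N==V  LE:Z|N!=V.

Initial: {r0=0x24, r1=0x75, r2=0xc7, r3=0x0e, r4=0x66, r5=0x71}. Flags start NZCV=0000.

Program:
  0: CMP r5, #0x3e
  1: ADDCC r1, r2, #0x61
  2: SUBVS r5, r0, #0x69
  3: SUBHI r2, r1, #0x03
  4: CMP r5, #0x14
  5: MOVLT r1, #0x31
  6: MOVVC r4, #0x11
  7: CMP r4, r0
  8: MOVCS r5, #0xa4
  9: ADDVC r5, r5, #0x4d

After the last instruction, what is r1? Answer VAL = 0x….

0: ✓ CMP  NZCV=0010
1: · ADDCC
2: · SUBVS
3: ✓ SUBHI  r2←0x72
4: ✓ CMP  NZCV=0010
5: · MOVLT
6: ✓ MOVVC  r4←0x11
7: ✓ CMP  NZCV=1000
8: · MOVCS
9: ✓ ADDVC  r5←0xbe

VAL = 0x75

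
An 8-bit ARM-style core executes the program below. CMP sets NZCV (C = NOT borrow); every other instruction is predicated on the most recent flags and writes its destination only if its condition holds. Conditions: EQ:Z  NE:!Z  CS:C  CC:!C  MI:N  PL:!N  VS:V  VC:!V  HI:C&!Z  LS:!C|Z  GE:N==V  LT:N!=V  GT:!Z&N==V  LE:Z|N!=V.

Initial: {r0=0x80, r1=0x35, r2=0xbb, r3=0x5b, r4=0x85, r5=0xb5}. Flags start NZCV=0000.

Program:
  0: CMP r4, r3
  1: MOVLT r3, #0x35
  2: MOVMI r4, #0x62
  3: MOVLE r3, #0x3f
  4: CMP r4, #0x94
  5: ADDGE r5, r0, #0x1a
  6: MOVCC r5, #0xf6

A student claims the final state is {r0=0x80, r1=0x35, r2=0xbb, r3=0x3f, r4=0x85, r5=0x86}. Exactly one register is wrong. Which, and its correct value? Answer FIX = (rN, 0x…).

0: ✓ CMP  NZCV=0011
1: ✓ MOVLT  r3←0x35
2: · MOVMI
3: ✓ MOVLE  r3←0x3f
4: ✓ CMP  NZCV=1000
5: · ADDGE
6: ✓ MOVCC  r5←0xf6

FIX = (r5, 0xf6)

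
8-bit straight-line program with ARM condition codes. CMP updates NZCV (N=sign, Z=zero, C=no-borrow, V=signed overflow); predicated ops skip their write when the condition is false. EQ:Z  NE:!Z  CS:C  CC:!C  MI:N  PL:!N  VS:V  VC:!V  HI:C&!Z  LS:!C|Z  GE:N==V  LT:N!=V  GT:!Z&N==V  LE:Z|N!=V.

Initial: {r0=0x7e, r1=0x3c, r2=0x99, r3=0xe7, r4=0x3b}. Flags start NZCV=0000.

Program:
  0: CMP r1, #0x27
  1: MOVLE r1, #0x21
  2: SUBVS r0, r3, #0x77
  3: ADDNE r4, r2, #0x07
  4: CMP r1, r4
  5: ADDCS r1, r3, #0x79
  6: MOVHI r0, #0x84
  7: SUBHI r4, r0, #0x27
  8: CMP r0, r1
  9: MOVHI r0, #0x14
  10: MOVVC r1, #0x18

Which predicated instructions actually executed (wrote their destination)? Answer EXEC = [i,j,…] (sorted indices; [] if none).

[0] flags=0010 → (cmp)
[1] flags=0010 LE?F → skip
[2] flags=0010 VS?F → skip
[3] flags=0010 NE?T → r4=0xa0
[4] flags=1001 → (cmp)
[5] flags=1001 CS?F → skip
[6] flags=1001 HI?F → skip
[7] flags=1001 HI?F → skip
[8] flags=0010 → (cmp)
[9] flags=0010 HI?T → r0=0x14
[10] flags=0010 VC?T → r1=0x18

EXEC = [3,9,10]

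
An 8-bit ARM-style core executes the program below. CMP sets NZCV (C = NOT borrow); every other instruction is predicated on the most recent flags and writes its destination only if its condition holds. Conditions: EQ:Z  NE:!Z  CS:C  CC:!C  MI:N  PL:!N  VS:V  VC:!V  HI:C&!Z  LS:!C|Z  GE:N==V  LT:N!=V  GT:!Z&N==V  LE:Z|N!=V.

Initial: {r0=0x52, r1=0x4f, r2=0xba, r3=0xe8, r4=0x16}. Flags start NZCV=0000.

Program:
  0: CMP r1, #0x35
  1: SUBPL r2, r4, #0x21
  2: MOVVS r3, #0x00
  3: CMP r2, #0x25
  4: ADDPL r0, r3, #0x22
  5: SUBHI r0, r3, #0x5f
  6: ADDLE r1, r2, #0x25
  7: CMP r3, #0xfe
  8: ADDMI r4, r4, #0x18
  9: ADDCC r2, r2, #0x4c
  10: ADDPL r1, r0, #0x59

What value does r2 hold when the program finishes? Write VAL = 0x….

VAL = 0x41

0: ✓ CMP  NZCV=0010
1: ✓ SUBPL  r2←0xf5
2: · MOVVS
3: ✓ CMP  NZCV=1010
4: · ADDPL
5: ✓ SUBHI  r0←0x89
6: ✓ ADDLE  r1←0x1a
7: ✓ CMP  NZCV=1000
8: ✓ ADDMI  r4←0x2e
9: ✓ ADDCC  r2←0x41
10: · ADDPL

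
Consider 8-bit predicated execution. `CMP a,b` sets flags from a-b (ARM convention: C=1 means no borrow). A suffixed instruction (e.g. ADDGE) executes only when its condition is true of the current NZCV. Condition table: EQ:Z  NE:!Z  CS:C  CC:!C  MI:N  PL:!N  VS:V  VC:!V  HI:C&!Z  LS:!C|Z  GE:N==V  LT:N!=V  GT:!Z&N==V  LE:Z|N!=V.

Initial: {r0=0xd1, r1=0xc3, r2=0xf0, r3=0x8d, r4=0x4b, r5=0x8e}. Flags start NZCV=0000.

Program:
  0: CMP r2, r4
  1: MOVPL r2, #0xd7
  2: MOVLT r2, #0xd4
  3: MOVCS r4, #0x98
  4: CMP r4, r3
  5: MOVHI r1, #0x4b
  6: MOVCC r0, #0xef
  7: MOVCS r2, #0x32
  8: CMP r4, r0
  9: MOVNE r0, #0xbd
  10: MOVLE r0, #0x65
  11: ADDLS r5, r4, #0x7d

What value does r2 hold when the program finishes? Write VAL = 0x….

VAL = 0x32

0: ✓ CMP  NZCV=1010
1: · MOVPL
2: ✓ MOVLT  r2←0xd4
3: ✓ MOVCS  r4←0x98
4: ✓ CMP  NZCV=0010
5: ✓ MOVHI  r1←0x4b
6: · MOVCC
7: ✓ MOVCS  r2←0x32
8: ✓ CMP  NZCV=1000
9: ✓ MOVNE  r0←0xbd
10: ✓ MOVLE  r0←0x65
11: ✓ ADDLS  r5←0x15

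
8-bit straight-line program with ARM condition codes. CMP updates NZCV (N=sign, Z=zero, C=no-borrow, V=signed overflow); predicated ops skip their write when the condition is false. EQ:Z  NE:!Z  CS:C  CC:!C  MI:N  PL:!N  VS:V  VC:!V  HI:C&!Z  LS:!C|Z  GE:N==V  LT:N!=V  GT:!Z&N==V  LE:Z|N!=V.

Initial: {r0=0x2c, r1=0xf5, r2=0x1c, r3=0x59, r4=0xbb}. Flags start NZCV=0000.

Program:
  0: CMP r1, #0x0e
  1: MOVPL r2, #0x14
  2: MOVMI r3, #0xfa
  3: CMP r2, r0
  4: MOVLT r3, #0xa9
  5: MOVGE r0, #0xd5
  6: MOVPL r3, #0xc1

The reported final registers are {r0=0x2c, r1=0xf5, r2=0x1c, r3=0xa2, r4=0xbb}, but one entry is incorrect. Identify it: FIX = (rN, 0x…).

[0] flags=1010 → (cmp)
[1] flags=1010 PL?F → skip
[2] flags=1010 MI?T → r3=0xfa
[3] flags=1000 → (cmp)
[4] flags=1000 LT?T → r3=0xa9
[5] flags=1000 GE?F → skip
[6] flags=1000 PL?F → skip

FIX = (r3, 0xa9)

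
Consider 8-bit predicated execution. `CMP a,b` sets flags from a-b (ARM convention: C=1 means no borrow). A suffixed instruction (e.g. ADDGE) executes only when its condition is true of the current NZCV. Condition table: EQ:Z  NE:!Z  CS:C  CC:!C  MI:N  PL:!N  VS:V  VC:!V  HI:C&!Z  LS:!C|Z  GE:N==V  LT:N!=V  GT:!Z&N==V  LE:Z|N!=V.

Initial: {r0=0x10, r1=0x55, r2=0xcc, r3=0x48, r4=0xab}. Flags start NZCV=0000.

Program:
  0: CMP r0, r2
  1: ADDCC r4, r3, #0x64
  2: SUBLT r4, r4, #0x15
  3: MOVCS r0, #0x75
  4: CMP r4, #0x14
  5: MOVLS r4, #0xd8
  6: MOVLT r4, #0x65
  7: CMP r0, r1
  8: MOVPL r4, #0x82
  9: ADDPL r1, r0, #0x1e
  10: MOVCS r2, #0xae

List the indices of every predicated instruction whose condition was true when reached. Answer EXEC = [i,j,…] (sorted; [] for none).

EXEC = [1,6]

[0] flags=0000 → (cmp)
[1] flags=0000 CC?T → r4=0xac
[2] flags=0000 LT?F → skip
[3] flags=0000 CS?F → skip
[4] flags=1010 → (cmp)
[5] flags=1010 LS?F → skip
[6] flags=1010 LT?T → r4=0x65
[7] flags=1000 → (cmp)
[8] flags=1000 PL?F → skip
[9] flags=1000 PL?F → skip
[10] flags=1000 CS?F → skip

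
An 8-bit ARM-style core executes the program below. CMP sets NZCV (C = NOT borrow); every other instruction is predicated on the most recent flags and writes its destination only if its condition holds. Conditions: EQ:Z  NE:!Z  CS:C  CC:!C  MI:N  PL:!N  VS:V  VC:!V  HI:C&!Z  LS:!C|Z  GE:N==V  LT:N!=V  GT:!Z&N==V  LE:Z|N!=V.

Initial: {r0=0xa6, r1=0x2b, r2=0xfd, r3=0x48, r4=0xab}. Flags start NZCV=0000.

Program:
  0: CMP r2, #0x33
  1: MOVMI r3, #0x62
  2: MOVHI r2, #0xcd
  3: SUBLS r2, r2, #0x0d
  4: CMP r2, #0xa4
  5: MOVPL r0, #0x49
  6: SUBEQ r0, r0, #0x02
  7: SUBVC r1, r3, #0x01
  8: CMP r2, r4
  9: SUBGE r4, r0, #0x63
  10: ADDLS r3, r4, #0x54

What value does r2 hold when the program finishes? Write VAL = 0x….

[0] flags=1010 → (cmp)
[1] flags=1010 MI?T → r3=0x62
[2] flags=1010 HI?T → r2=0xcd
[3] flags=1010 LS?F → skip
[4] flags=0010 → (cmp)
[5] flags=0010 PL?T → r0=0x49
[6] flags=0010 EQ?F → skip
[7] flags=0010 VC?T → r1=0x61
[8] flags=0010 → (cmp)
[9] flags=0010 GE?T → r4=0xe6
[10] flags=0010 LS?F → skip

VAL = 0xcd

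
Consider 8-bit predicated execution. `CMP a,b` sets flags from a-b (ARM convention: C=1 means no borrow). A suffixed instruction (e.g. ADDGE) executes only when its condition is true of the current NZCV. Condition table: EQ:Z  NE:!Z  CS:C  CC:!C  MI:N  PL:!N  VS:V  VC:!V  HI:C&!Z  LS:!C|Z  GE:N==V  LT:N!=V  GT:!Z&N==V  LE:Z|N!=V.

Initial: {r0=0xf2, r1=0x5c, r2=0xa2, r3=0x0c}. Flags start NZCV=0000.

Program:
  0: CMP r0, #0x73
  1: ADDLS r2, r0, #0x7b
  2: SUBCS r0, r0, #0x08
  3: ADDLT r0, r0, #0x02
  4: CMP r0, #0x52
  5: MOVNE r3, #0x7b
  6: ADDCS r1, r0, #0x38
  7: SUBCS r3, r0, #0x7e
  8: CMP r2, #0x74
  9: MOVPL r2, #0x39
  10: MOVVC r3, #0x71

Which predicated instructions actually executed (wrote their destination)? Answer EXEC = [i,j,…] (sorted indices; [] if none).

0: ✓ CMP  NZCV=0011
1: · ADDLS
2: ✓ SUBCS  r0←0xea
3: ✓ ADDLT  r0←0xec
4: ✓ CMP  NZCV=1010
5: ✓ MOVNE  r3←0x7b
6: ✓ ADDCS  r1←0x24
7: ✓ SUBCS  r3←0x6e
8: ✓ CMP  NZCV=0011
9: ✓ MOVPL  r2←0x39
10: · MOVVC

EXEC = [2,3,5,6,7,9]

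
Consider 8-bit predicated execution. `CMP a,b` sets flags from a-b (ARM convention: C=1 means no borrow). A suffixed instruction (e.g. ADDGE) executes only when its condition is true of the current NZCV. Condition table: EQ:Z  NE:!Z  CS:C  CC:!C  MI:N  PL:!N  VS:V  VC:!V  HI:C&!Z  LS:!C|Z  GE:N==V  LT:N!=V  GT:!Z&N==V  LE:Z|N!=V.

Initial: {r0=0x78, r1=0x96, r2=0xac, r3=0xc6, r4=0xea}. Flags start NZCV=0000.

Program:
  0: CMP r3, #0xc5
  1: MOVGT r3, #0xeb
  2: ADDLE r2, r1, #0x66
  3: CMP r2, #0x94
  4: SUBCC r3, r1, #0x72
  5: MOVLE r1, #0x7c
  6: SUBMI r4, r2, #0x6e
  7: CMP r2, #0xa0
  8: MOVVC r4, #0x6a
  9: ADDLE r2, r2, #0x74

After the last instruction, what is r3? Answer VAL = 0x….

[0] flags=0010 → (cmp)
[1] flags=0010 GT?T → r3=0xeb
[2] flags=0010 LE?F → skip
[3] flags=0010 → (cmp)
[4] flags=0010 CC?F → skip
[5] flags=0010 LE?F → skip
[6] flags=0010 MI?F → skip
[7] flags=0010 → (cmp)
[8] flags=0010 VC?T → r4=0x6a
[9] flags=0010 LE?F → skip

VAL = 0xeb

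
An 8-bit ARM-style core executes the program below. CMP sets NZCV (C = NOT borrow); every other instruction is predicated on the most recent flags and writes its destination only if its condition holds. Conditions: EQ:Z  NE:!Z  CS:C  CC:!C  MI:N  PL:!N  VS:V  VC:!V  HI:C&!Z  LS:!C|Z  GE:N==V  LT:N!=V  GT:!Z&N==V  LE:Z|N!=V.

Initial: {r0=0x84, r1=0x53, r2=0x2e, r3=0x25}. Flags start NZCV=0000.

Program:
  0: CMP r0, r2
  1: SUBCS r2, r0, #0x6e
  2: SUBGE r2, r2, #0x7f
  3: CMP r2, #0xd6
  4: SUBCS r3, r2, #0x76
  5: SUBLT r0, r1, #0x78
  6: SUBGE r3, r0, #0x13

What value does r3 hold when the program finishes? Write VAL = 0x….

[0] flags=0011 → (cmp)
[1] flags=0011 CS?T → r2=0x16
[2] flags=0011 GE?F → skip
[3] flags=0000 → (cmp)
[4] flags=0000 CS?F → skip
[5] flags=0000 LT?F → skip
[6] flags=0000 GE?T → r3=0x71

VAL = 0x71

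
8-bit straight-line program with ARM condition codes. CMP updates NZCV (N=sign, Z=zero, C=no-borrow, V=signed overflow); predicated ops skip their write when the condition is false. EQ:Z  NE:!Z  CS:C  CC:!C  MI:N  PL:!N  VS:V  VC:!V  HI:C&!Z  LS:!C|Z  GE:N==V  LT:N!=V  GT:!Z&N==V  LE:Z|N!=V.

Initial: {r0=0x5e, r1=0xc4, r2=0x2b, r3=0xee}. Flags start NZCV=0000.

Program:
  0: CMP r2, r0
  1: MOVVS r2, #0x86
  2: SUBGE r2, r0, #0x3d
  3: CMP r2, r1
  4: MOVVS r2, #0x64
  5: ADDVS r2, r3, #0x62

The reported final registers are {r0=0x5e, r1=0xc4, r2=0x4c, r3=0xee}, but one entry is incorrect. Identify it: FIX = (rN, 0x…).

[0] flags=1000 → (cmp)
[1] flags=1000 VS?F → skip
[2] flags=1000 GE?F → skip
[3] flags=0000 → (cmp)
[4] flags=0000 VS?F → skip
[5] flags=0000 VS?F → skip

FIX = (r2, 0x2b)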